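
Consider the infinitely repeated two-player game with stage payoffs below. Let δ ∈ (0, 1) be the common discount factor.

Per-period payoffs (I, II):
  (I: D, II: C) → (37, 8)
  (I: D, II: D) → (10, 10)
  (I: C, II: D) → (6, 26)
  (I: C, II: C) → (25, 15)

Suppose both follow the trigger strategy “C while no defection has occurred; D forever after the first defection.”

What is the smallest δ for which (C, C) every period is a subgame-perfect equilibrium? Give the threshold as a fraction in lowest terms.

For I: deviation gain 37−25 = 12, per-period punishment loss 25−10 = 15. IC gives δ ≥ 12/27 = 4/9.
For II: gain 11, loss 5 per period, so δ ≥ 11/16.
The tighter constraint is II's, so cooperation needs δ ≥ 11/16.

11/16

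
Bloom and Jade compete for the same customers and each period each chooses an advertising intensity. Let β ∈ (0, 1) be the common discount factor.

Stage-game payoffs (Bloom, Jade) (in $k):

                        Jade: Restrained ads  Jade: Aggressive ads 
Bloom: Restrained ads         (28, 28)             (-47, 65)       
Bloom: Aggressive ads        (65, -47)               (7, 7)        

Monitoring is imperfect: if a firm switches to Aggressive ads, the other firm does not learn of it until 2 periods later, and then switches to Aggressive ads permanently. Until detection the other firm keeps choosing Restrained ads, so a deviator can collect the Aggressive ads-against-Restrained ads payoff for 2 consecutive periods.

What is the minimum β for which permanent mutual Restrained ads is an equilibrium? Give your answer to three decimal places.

0.799

Deviating for the 2 undetected periods gains 65−28 = 37 per period over cooperation, then loses 28−7 = 21 per period forever once punishment starts.
Gain: 37(1 + β + … + β^1); loss: 21·β^2/(1−β).
No profitable deviation ⇔ 37(1−β^2) ≤ 21·β^2, i.e. β^2 ≥ 37/(37+21) = 37/58.
Hence β ≥ (37/58)^(1/2) ≈ 0.799.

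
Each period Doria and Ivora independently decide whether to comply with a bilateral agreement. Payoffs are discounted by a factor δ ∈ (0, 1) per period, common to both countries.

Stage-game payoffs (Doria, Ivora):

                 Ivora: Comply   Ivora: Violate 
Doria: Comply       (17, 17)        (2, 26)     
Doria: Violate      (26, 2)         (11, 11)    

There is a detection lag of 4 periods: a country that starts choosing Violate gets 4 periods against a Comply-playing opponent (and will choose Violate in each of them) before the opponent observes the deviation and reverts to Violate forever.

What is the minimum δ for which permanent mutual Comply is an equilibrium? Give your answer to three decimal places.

0.880

A deviator earns 26 for 4 periods, then 11 forever; cooperating earns 17 forever. Multiplying the IC by (1−δ):
17 ≥ 26(1−δ^4) + 11δ^4, so 15·δ^4 ≥ 9 and δ^4 ≥ 3/5.
δ ≥ (3/5)^(1/4) ≈ 0.880.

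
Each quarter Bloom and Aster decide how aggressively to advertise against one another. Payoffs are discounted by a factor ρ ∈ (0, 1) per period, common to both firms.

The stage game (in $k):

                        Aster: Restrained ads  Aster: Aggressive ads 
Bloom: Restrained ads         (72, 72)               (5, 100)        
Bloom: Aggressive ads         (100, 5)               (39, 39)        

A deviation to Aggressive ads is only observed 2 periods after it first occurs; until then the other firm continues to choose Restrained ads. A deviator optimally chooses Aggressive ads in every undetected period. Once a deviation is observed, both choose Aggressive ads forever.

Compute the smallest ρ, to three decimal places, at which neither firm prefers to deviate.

0.678

A deviator earns 100 for 2 periods, then 39 forever; cooperating earns 72 forever. Multiplying the IC by (1−ρ):
72 ≥ 100(1−ρ^2) + 39ρ^2, so 61·ρ^2 ≥ 28 and ρ^2 ≥ 28/61.
ρ ≥ (28/61)^(1/2) ≈ 0.678.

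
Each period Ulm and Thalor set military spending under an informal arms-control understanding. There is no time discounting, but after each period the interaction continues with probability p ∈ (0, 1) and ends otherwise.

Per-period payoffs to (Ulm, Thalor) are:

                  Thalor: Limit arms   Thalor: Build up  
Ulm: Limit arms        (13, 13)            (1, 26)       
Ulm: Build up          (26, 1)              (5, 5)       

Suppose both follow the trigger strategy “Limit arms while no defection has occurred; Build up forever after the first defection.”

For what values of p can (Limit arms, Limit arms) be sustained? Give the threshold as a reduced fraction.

13/21

With no time discounting, the continuation probability p plays the role of the discount factor.
Grim-trigger IC: 13/(1−p) ≥ 26 + 5p/(1−p) ⇒ p ≥ (26−13)/(26−5) = 13/21.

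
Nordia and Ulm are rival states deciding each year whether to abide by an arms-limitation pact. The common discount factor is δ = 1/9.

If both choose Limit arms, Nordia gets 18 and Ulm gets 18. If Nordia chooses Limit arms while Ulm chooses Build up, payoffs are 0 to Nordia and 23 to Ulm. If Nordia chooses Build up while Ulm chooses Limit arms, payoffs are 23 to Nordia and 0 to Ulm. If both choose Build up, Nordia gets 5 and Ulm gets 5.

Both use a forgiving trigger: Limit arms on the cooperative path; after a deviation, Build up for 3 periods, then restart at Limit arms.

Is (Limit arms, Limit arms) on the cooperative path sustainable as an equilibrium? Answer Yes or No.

No

IC: δ+…+δ^3 ≥ (23−18)/(18−5) = 5/13.
At δ = 1/9: partial sum = 0.1248 < 0.3846. Cooperation not sustainable.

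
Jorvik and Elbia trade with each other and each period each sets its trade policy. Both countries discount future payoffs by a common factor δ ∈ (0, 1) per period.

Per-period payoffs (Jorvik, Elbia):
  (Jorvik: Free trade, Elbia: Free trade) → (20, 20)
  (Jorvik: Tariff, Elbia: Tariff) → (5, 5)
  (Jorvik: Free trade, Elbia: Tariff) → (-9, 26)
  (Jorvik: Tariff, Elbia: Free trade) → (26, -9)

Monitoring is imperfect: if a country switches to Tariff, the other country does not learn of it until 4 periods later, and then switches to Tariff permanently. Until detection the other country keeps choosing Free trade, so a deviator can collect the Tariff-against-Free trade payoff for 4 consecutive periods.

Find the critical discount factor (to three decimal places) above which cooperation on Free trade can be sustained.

Deviating for the 4 undetected periods gains 26−20 = 6 per period over cooperation, then loses 20−5 = 15 per period forever once punishment starts.
Gain: 6(1 + δ + … + δ^3); loss: 15·δ^4/(1−δ).
No profitable deviation ⇔ 6(1−δ^4) ≤ 15·δ^4, i.e. δ^4 ≥ 6/(6+15) = 2/7.
Hence δ ≥ (2/7)^(1/4) ≈ 0.731.

0.731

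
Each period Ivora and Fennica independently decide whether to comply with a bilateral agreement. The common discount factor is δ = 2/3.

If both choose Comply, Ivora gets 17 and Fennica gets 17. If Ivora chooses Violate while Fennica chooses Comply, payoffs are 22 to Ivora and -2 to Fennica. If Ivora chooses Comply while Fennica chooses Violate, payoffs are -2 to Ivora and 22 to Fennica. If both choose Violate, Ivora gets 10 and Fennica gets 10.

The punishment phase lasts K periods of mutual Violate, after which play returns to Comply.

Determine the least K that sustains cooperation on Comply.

IC: δ(1−δ^K)/(1−δ) ≥ (22−17)/(17−10) = 5/7.
With δ = 2/3: need 1 − δ^K ≥ 5/7·(1−2/3)/(2/3), i.e. δ^K ≤ 0.6429.
Since (2/3)^1 = 0.6667 and (2/3)^2 = 0.4444, the smallest such K is 2.

2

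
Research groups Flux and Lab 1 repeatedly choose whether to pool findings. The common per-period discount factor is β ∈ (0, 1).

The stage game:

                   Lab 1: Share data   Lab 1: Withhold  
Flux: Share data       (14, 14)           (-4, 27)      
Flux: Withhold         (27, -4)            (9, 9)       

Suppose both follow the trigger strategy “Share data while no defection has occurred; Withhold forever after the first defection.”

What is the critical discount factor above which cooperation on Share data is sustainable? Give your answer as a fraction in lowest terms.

One-period gain from deviating is 27 − 14 = 13. The loss is 14 − 9 = 5 in every subsequent period, with present value 5·β/(1−β).
Deviation is unprofitable when 5·β/(1−β) ≥ 13, i.e. β/(1−β) ≥ 13/5.
Equivalently β ≥ 13/(13+5) = 13/18.

13/18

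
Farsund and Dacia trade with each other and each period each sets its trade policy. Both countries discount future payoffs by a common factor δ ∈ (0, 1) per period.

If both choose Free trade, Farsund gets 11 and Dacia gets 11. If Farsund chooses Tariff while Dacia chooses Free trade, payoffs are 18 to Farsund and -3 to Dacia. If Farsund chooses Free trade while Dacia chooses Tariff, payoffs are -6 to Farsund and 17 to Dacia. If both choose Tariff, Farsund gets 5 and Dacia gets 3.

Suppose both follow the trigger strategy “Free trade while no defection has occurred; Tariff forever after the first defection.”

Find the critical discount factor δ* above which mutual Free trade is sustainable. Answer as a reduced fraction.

Farsund's threshold: (18−11)/(18−5) = 7/13.
Dacia's threshold: (17−11)/(17−3) = 3/7.
7/13 > 3/7, so Farsund binds and δ* = 7/13.

7/13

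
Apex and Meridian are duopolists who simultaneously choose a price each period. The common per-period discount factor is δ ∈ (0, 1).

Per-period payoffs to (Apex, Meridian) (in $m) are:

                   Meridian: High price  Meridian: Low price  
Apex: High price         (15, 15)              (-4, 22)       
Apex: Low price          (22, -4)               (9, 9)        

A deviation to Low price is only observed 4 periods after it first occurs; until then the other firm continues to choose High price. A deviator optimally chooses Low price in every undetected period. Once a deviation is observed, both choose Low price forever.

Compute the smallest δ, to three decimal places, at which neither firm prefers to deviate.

0.857

The best deviation is to choose Low price for all 4 undetected periods, earning 22 each, then 9 forever once detected.
Deviation value: 22(1−δ^4)/(1−δ) + 9δ^4/(1−δ); cooperation value: 15/(1−δ).
IC: 15 ≥ 22(1−δ^4) + 9δ^4 = 22 − 13δ^4.
So δ^4 ≥ 7/13, giving δ ≥ (7/13)^(1/4) ≈ 0.857.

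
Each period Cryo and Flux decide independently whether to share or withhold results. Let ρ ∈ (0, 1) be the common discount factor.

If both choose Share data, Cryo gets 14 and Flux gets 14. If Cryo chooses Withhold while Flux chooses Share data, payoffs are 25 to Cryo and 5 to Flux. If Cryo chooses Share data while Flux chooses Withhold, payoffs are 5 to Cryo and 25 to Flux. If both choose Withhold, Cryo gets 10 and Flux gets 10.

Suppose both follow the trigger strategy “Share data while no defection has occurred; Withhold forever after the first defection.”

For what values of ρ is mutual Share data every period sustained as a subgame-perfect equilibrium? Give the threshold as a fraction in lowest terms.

Cooperation forever yields 14 each period: 14/(1−ρ).
Deviating yields 25 once, then 10 forever: 25 + 10ρ/(1−ρ).
No profitable deviation requires 14/(1−ρ) ≥ 25 + 10ρ/(1−ρ).
Multiplying by (1−ρ): 14 ≥ 25(1−ρ) + 10ρ = 25 − 15ρ.
So 15ρ ≥ 11, i.e. ρ ≥ 11/15.

11/15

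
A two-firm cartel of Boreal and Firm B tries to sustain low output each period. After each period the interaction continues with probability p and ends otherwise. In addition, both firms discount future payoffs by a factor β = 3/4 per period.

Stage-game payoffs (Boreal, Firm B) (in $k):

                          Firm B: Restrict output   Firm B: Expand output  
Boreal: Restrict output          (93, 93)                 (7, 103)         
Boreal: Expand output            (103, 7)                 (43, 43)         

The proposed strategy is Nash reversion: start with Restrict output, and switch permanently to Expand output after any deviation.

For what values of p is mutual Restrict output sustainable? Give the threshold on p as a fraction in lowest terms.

Expected continuation weight on next period's payoff is β·p = 3/4·p, which plays the role of the discount factor.
Cooperation requires 3/4·p ≥ (103−93)/(103−43) = 1/6, hence p ≥ 2/9.

2/9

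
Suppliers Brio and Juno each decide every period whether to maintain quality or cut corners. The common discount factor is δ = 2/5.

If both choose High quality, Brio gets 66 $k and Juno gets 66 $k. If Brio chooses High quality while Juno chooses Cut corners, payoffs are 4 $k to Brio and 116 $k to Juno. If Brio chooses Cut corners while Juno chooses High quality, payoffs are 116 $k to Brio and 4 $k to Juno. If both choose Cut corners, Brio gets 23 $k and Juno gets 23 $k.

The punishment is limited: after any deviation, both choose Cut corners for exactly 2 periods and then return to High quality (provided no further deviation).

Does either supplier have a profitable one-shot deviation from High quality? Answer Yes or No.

IC: δ+…+δ^2 ≥ (116−66)/(66−23) = 50/43.
At δ = 2/5: partial sum = 0.5600 < 1.1628. Cooperation not sustainable.

Yes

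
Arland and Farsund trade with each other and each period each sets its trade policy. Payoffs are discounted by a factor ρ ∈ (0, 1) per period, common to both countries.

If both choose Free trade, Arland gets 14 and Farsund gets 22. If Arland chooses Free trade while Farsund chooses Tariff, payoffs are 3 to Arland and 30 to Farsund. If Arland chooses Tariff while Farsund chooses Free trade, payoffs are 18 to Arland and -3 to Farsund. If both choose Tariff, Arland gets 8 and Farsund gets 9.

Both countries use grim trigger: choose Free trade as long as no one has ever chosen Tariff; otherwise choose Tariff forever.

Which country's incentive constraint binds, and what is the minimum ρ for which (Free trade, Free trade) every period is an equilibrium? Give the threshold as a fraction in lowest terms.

Arland; ρ ≥ 2/5

Arland's threshold: (18−14)/(18−8) = 2/5.
Farsund's threshold: (30−22)/(30−9) = 8/21.
2/5 > 8/21, so Arland binds and ρ* = 2/5.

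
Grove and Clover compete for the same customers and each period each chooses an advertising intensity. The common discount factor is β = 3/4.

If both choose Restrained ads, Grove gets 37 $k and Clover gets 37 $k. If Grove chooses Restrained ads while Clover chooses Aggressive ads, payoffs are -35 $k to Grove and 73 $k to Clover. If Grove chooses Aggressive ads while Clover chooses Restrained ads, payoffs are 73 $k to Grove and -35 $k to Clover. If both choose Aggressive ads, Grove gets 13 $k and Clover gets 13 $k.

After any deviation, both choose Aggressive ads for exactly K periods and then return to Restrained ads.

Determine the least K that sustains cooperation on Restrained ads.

3

IC: β(1−β^K)/(1−β) ≥ (73−37)/(37−13) = 3/2.
With β = 3/4: need 1 − β^K ≥ 3/2·(1−3/4)/(3/4), i.e. β^K ≤ 0.5000.
Since (3/4)^2 = 0.5625 and (3/4)^3 = 0.4219, the smallest such K is 3.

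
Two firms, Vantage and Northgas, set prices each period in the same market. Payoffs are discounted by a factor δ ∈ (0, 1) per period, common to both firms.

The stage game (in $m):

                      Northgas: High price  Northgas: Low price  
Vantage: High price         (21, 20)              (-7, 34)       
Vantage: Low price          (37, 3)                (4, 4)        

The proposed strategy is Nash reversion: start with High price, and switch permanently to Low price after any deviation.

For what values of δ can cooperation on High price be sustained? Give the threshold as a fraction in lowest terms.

16/33

For Vantage: deviation gain 37−21 = 16, per-period punishment loss 21−4 = 17. IC gives δ ≥ 16/33.
For Northgas: gain 14, loss 16 per period, so δ ≥ 14/30 = 7/15.
The tighter constraint is Vantage's, so cooperation needs δ ≥ 16/33.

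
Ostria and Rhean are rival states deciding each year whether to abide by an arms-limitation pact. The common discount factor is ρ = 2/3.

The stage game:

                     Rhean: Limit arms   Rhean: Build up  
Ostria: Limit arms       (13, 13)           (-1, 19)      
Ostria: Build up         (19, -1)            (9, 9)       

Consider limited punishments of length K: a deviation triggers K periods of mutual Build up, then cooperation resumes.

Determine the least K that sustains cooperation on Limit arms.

4

No profitable deviation requires (13−9)(ρ+…+ρ^K) ≥ 19−13, i.e. ρ+…+ρ^K ≥ 3/2 ≈ 1.5000.
With ρ = 2/3, the partial sums are K=1: 0.6667, K=2: 1.1111, K=3: 1.4074, K=4: 1.6049.
K = 4 is the first length at which the sum reaches 1.5000.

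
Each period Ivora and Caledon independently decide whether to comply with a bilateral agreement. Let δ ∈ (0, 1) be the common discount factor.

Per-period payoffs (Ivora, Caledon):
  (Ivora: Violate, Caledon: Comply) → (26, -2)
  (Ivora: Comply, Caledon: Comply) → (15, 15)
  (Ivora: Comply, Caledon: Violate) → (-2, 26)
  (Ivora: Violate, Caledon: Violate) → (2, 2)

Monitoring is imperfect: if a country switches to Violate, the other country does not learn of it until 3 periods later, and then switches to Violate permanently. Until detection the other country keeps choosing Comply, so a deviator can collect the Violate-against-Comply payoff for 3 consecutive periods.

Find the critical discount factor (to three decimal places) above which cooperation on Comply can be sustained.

The best deviation is to choose Violate for all 3 undetected periods, earning 26 each, then 2 forever once detected.
Deviation value: 26(1−δ^3)/(1−δ) + 2δ^3/(1−δ); cooperation value: 15/(1−δ).
IC: 15 ≥ 26(1−δ^3) + 2δ^3 = 26 − 24δ^3.
So δ^3 ≥ 11/24, giving δ ≥ (11/24)^(1/3) ≈ 0.771.

0.771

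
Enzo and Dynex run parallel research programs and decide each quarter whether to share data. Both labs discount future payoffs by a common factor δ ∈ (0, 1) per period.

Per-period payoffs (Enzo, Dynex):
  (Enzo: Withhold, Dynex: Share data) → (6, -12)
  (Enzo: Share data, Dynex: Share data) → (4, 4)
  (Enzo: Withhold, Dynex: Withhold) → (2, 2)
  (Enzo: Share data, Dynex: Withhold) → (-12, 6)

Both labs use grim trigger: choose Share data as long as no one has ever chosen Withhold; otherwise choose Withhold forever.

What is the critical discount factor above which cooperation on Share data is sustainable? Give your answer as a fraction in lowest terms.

One-period gain from deviating is 6 − 4 = 2. The loss is 4 − 2 = 2 in every subsequent period, with present value 2·δ/(1−δ).
Deviation is unprofitable when 2·δ/(1−δ) ≥ 2, i.e. δ/(1−δ) ≥ 1.
Equivalently δ ≥ 2/(2+2) = 1/2.

1/2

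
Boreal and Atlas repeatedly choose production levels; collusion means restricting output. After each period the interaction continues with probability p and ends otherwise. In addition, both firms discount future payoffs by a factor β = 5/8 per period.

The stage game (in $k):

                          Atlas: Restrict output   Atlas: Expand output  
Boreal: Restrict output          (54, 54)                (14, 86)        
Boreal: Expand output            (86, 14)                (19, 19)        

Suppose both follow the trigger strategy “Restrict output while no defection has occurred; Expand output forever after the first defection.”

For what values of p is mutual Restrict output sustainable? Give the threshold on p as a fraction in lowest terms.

Expected continuation weight on next period's payoff is β·p = 5/8·p, which plays the role of the discount factor.
Cooperation requires 5/8·p ≥ (86−54)/(86−19) = 32/67, hence p ≥ 256/335.

256/335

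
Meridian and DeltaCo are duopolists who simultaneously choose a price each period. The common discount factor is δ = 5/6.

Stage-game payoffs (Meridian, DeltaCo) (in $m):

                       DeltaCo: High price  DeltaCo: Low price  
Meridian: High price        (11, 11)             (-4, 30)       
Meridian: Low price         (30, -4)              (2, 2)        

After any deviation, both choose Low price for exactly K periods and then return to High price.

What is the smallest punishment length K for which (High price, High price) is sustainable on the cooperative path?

4

IC: δ(1−δ^K)/(1−δ) ≥ (30−11)/(11−2) = 19/9.
With δ = 5/6: need 1 − δ^K ≥ 19/9·(1−5/6)/(5/6), i.e. δ^K ≤ 0.5778.
Since (5/6)^3 = 0.5787 and (5/6)^4 = 0.4823, the smallest such K is 4.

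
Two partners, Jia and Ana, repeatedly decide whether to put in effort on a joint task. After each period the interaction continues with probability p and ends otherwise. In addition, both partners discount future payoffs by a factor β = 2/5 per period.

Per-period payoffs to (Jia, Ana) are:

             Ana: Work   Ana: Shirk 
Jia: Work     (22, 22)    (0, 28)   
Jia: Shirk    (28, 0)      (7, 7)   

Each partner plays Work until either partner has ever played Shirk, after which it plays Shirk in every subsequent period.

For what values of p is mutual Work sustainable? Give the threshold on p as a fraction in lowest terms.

5/7

Expected continuation weight on next period's payoff is β·p = 2/5·p, which plays the role of the discount factor.
Cooperation requires 2/5·p ≥ (28−22)/(28−7) = 2/7, hence p ≥ 5/7.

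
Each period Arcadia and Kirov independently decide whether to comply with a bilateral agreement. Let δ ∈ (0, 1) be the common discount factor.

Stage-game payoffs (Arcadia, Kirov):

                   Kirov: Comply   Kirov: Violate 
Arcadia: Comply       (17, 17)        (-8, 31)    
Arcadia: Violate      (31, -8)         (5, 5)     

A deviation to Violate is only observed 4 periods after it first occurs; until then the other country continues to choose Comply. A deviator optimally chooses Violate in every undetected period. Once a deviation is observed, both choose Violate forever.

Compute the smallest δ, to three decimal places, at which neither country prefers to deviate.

0.857

A deviator earns 31 for 4 periods, then 5 forever; cooperating earns 17 forever. Multiplying the IC by (1−δ):
17 ≥ 31(1−δ^4) + 5δ^4, so 26·δ^4 ≥ 14 and δ^4 ≥ 7/13.
δ ≥ (7/13)^(1/4) ≈ 0.857.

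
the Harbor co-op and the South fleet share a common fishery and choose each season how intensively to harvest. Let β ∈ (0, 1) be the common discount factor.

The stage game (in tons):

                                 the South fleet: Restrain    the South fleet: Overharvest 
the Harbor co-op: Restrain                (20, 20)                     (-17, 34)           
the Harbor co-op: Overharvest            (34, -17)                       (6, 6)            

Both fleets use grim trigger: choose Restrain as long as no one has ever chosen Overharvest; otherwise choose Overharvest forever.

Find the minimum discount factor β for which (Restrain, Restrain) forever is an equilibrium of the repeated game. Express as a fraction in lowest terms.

One-period gain from deviating is 34 − 20 = 14. The loss is 20 − 6 = 14 in every subsequent period, with present value 14·β/(1−β).
Deviation is unprofitable when 14·β/(1−β) ≥ 14, i.e. β/(1−β) ≥ 1.
Equivalently β ≥ 14/(14+14) = 1/2.

1/2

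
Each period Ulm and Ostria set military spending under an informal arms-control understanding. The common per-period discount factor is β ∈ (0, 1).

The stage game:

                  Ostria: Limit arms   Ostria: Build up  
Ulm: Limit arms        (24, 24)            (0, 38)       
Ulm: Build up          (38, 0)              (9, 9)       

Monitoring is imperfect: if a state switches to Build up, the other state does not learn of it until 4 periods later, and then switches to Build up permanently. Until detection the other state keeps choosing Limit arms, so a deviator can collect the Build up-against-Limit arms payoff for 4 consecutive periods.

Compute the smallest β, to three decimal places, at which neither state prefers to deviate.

A deviator earns 38 for 4 periods, then 9 forever; cooperating earns 24 forever. Multiplying the IC by (1−β):
24 ≥ 38(1−β^4) + 9β^4, so 29·β^4 ≥ 14 and β^4 ≥ 14/29.
β ≥ (14/29)^(1/4) ≈ 0.834.

0.834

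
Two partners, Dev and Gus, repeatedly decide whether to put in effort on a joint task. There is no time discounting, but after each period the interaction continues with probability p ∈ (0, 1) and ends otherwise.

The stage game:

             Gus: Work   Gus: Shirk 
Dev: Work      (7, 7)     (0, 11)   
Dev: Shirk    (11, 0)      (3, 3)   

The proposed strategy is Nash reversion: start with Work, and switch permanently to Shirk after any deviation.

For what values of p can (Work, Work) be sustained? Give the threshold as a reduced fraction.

1/2

With no time discounting, the continuation probability p plays the role of the discount factor.
Grim-trigger IC: 7/(1−p) ≥ 11 + 3p/(1−p) ⇒ p ≥ (11−7)/(11−3) = 1/2.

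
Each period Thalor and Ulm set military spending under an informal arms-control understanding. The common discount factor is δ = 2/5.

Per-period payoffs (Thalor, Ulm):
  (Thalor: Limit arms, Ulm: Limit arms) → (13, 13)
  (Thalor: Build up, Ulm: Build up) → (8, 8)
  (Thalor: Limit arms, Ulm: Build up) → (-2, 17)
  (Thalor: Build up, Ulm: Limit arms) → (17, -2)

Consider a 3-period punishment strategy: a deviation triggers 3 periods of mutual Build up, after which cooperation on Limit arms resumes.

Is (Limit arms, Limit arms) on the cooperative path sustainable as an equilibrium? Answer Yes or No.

No

IC: δ+…+δ^3 ≥ (17−13)/(13−8) = 4/5.
At δ = 2/5: partial sum = 0.6240 < 0.8000. Cooperation not sustainable.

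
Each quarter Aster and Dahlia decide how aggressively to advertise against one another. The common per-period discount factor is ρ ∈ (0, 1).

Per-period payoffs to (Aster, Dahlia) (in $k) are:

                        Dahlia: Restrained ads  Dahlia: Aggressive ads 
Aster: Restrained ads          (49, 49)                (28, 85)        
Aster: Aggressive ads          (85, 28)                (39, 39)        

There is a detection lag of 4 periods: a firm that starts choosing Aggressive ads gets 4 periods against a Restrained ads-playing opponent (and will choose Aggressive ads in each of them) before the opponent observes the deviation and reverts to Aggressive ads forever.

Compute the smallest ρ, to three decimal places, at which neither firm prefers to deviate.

A deviator earns 85 for 4 periods, then 39 forever; cooperating earns 49 forever. Multiplying the IC by (1−ρ):
49 ≥ 85(1−ρ^4) + 39ρ^4, so 46·ρ^4 ≥ 36 and ρ^4 ≥ 18/23.
ρ ≥ (18/23)^(1/4) ≈ 0.941.

0.941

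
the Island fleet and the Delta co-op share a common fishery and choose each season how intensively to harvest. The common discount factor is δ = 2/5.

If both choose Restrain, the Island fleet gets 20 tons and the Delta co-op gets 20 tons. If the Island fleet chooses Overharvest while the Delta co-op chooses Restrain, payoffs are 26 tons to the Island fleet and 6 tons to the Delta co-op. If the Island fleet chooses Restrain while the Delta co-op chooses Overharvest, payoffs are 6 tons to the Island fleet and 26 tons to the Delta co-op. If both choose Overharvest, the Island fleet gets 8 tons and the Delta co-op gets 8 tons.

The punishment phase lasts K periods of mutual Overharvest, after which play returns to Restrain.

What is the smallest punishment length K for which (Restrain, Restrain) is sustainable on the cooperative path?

2

Need Σ_{k=1}^{K} δ^k ≥ (26−20)/(20−8) = 0.5000 at δ = 2/5.
At K = 1 the sum is 0.4000 < 0.5000; at K = 2 it is 0.5600 ≥ 0.5000.
So the minimum punishment length is K = 2.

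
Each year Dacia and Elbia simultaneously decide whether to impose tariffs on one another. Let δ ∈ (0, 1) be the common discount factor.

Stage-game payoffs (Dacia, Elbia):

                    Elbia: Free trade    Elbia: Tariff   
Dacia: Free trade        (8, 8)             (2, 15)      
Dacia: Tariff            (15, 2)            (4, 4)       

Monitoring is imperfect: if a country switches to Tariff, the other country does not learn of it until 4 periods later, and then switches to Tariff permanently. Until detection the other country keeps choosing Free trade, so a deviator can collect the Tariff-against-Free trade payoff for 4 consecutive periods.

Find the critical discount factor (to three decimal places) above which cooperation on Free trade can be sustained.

0.893

A deviator earns 15 for 4 periods, then 4 forever; cooperating earns 8 forever. Multiplying the IC by (1−δ):
8 ≥ 15(1−δ^4) + 4δ^4, so 11·δ^4 ≥ 7 and δ^4 ≥ 7/11.
δ ≥ (7/11)^(1/4) ≈ 0.893.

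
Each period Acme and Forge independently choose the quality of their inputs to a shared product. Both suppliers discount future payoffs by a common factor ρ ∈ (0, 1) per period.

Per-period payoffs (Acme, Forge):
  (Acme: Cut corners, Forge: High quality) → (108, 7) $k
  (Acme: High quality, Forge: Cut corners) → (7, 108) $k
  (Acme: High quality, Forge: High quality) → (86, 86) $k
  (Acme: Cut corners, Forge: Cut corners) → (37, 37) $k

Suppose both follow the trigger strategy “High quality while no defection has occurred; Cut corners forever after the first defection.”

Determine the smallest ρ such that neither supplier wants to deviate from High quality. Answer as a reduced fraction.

22/71

One-period gain from deviating is 108 − 86 = 22. The loss is 86 − 37 = 49 in every subsequent period, with present value 49·ρ/(1−ρ).
Deviation is unprofitable when 49·ρ/(1−ρ) ≥ 22, i.e. ρ/(1−ρ) ≥ 22/49.
Equivalently ρ ≥ 22/(22+49) = 22/71.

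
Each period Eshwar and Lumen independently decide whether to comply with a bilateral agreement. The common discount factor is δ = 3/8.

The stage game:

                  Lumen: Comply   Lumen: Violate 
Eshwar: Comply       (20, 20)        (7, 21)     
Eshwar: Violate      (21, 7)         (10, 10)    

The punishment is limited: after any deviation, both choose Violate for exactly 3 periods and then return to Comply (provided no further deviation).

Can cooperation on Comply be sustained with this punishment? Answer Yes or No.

Yes

IC: δ+…+δ^3 ≥ (21−20)/(20−10) = 1/10.
At δ = 3/8: partial sum = 0.5684 ≥ 0.1000. Cooperation sustainable.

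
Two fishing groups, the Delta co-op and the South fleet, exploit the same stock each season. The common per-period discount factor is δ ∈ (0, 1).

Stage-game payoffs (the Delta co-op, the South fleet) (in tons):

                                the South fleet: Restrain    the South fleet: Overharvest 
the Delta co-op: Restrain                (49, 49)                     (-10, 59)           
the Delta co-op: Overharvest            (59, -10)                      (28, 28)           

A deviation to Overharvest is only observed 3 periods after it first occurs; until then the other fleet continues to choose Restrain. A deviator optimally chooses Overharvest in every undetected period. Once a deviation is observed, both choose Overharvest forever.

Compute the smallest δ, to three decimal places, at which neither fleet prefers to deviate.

Deviating for the 3 undetected periods gains 59−49 = 10 per period over cooperation, then loses 49−28 = 21 per period forever once punishment starts.
Gain: 10(1 + δ + … + δ^2); loss: 21·δ^3/(1−δ).
No profitable deviation ⇔ 10(1−δ^3) ≤ 21·δ^3, i.e. δ^3 ≥ 10/(10+21) = 10/31.
Hence δ ≥ (10/31)^(1/3) ≈ 0.686.

0.686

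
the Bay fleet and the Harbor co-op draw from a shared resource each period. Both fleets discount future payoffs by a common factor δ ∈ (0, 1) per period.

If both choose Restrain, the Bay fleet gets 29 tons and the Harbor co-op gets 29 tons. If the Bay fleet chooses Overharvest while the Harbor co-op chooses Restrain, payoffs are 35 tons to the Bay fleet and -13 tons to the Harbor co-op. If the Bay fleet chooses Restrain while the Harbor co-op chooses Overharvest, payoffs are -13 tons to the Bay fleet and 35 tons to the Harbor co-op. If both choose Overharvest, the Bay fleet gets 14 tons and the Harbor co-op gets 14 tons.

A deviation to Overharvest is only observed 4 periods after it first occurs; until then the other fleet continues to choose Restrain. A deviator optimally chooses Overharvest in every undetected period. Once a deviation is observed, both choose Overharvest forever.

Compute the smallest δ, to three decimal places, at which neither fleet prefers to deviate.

Deviating for the 4 undetected periods gains 35−29 = 6 per period over cooperation, then loses 29−14 = 15 per period forever once punishment starts.
Gain: 6(1 + δ + … + δ^3); loss: 15·δ^4/(1−δ).
No profitable deviation ⇔ 6(1−δ^4) ≤ 15·δ^4, i.e. δ^4 ≥ 6/(6+15) = 2/7.
Hence δ ≥ (2/7)^(1/4) ≈ 0.731.

0.731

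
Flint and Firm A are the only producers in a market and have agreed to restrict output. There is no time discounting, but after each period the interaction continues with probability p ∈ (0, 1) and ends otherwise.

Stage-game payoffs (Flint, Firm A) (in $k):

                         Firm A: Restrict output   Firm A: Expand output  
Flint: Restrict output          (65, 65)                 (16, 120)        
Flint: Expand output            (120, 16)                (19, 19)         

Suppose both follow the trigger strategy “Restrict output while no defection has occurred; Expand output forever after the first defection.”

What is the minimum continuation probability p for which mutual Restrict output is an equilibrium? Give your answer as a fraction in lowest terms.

55/101

With no time discounting, the continuation probability p plays the role of the discount factor.
Grim-trigger IC: 65/(1−p) ≥ 120 + 19p/(1−p) ⇒ p ≥ (120−65)/(120−19) = 55/101.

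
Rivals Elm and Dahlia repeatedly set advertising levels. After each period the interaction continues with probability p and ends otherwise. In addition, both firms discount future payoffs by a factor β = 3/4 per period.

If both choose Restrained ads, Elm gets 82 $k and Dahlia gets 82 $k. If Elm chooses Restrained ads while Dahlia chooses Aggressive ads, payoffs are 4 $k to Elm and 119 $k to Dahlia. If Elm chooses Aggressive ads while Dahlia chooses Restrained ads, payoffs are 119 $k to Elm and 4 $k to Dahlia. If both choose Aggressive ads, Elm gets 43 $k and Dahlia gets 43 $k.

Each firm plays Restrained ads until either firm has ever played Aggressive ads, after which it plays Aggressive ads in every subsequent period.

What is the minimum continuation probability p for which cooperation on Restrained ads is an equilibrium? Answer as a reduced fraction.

37/57

With continuation probability p and discount β, the effective per-period discount factor is βp.
Grim-trigger IC: βp ≥ (119−82)/(119−43) = 37/76.
So p ≥ (37/76)/(3/4) = 37/57.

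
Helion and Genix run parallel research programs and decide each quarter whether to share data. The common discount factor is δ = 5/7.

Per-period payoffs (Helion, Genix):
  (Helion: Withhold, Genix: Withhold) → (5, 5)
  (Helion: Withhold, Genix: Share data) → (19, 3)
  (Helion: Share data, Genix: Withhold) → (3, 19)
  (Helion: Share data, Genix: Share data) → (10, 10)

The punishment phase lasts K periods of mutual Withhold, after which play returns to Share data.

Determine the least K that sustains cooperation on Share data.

4

Need Σ_{k=1}^{K} δ^k ≥ (19−10)/(10−5) = 1.8000 at δ = 5/7.
At K = 3 the sum is 1.5889 < 1.8000; at K = 4 it is 1.8492 ≥ 1.8000.
So the minimum punishment length is K = 4.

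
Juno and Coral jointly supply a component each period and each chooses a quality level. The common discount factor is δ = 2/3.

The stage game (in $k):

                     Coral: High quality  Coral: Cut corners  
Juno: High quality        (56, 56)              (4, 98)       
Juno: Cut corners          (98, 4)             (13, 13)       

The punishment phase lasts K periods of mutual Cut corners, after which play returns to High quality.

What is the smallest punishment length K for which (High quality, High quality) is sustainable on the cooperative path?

No profitable deviation requires (56−13)(δ+…+δ^K) ≥ 98−56, i.e. δ+…+δ^K ≥ 42/43 ≈ 0.9767.
With δ = 2/3, the partial sums are K=1: 0.6667, K=2: 1.1111.
K = 2 is the first length at which the sum reaches 0.9767.

2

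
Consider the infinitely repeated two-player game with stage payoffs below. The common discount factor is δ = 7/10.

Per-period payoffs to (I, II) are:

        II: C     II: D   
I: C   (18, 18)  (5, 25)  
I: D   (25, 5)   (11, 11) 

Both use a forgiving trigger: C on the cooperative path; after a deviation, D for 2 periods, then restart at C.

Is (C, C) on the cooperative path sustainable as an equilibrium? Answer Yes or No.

Yes

IC: δ+…+δ^2 ≥ (25−18)/(18−11) = 1.
At δ = 7/10: partial sum = 1.1900 ≥ 1.0000. Cooperation sustainable.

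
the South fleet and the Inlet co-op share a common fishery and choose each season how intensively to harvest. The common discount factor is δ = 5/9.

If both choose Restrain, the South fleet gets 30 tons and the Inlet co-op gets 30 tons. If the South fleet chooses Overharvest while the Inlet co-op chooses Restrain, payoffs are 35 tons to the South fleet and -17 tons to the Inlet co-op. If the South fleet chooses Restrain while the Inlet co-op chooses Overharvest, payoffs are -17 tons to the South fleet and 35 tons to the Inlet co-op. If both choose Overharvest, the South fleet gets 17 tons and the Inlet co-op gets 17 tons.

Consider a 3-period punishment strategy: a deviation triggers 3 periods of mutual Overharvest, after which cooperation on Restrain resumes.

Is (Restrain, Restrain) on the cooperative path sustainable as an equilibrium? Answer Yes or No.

Yes

A one-shot deviation gives 35 now, then 17 for 3 periods, then back to 30.
Gain from deviating: (35−30) today; loss: (30−17) in each of the next 3 periods.
No-deviation condition: (30−17)(δ+…+δ^3) ≥ 35−30, i.e. δ+…+δ^3 ≥ 5/13.
At δ = 5/9: δ+…+δ^3 = 1.0357 ≥ 0.3846.
So cooperation is sustainable.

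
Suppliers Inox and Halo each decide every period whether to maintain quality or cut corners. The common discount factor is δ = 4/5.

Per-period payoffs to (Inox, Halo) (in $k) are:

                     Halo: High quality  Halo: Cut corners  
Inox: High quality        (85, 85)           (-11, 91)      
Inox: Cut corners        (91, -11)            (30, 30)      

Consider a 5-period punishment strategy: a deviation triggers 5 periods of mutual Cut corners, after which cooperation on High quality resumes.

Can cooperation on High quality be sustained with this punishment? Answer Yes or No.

Yes

Comparing payoff streams over the 6 periods until play realigns: cooperate → 85(1+δ+…+δ^5); deviate → 91 + 30(δ+…+δ^5).
Cooperation is sustained iff (85−30)(δ+…+δ^5) ≥ 91−85.
δ+…+δ^5 = 4/5·(1−(4/5)^5)/(1−4/5) = 2.6893, and (91−85)/(85−30) = 0.1091.
2.6893 ≥ 0.1091, so cooperation is sustainable.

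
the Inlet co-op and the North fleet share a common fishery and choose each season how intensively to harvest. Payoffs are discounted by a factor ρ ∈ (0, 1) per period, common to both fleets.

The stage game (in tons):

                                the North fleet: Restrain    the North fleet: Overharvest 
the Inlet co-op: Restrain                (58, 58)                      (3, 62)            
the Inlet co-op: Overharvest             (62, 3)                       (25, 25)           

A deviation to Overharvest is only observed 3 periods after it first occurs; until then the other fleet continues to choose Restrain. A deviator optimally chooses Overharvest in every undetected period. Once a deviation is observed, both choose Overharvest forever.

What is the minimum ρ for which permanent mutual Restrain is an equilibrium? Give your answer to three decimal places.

Deviating for the 3 undetected periods gains 62−58 = 4 per period over cooperation, then loses 58−25 = 33 per period forever once punishment starts.
Gain: 4(1 + ρ + … + ρ^2); loss: 33·ρ^3/(1−ρ).
No profitable deviation ⇔ 4(1−ρ^3) ≤ 33·ρ^3, i.e. ρ^3 ≥ 4/(4+33) = 4/37.
Hence ρ ≥ (4/37)^(1/3) ≈ 0.476.

0.476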